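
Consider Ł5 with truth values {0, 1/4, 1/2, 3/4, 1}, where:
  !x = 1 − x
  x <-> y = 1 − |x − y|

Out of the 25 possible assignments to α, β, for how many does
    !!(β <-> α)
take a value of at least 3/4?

13

value 1: 5 assignments (counts)
value 3/4: 8 assignments (counts)
value 1/2: 6 assignments
value 1/4: 4 assignments
value 0: 2 assignments
So 13 of the 25 assignments meet the threshold.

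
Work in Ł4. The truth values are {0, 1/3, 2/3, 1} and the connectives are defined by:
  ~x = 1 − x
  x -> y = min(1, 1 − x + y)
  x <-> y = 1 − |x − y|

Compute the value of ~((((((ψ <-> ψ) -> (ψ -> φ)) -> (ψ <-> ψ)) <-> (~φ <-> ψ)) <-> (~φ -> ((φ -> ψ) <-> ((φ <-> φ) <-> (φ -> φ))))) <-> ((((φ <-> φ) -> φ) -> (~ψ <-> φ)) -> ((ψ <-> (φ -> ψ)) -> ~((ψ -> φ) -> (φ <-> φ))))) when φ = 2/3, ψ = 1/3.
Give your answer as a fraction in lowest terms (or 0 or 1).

2/3

ψ <-> ψ = 1/3 <-> 1/3 = 1
ψ -> φ = 1/3 -> 2/3 = 1
(ψ <-> ψ) -> (ψ -> φ) = 1 -> 1 = 1
ψ <-> ψ = 1/3 <-> 1/3 = 1
((ψ <-> ψ) -> (ψ -> φ)) -> (ψ <-> ψ) = 1 -> 1 = 1
~φ = ~2/3 = 1/3
~φ <-> ψ = 1/3 <-> 1/3 = 1
(((ψ <-> ψ) -> (ψ -> φ)) -> (ψ <-> ψ)) <-> (~φ <-> ψ) = 1 <-> 1 = 1
~φ = ~2/3 = 1/3
φ -> ψ = 2/3 -> 1/3 = 2/3
φ <-> φ = 2/3 <-> 2/3 = 1
φ -> φ = 2/3 -> 2/3 = 1
(φ <-> φ) <-> (φ -> φ) = 1 <-> 1 = 1
(φ -> ψ) <-> ((φ <-> φ) <-> (φ -> φ)) = 2/3 <-> 1 = 2/3
~φ -> ((φ -> ψ) <-> ((φ <-> φ) <-> (φ -> φ))) = 1/3 -> 2/3 = 1
((((ψ <-> ψ) -> (ψ -> φ)) -> (ψ <-> ψ)) <-> (~φ <-> ψ)) <-> (~φ -> ((φ -> ψ) <-> ((φ <-> φ) <-> (φ -> φ)))) = 1 <-> 1 = 1
φ <-> φ = 2/3 <-> 2/3 = 1
(φ <-> φ) -> φ = 1 -> 2/3 = 2/3
~ψ = ~1/3 = 2/3
~ψ <-> φ = 2/3 <-> 2/3 = 1
((φ <-> φ) -> φ) -> (~ψ <-> φ) = 2/3 -> 1 = 1
φ -> ψ = 2/3 -> 1/3 = 2/3
ψ <-> (φ -> ψ) = 1/3 <-> 2/3 = 2/3
ψ -> φ = 1/3 -> 2/3 = 1
φ <-> φ = 2/3 <-> 2/3 = 1
(ψ -> φ) -> (φ <-> φ) = 1 -> 1 = 1
~((ψ -> φ) -> (φ <-> φ)) = ~1 = 0
(ψ <-> (φ -> ψ)) -> ~((ψ -> φ) -> (φ <-> φ)) = 2/3 -> 0 = 1/3
(((φ <-> φ) -> φ) -> (~ψ <-> φ)) -> ((ψ <-> (φ -> ψ)) -> ~((ψ -> φ) -> (φ <-> φ))) = 1 -> 1/3 = 1/3
(((((ψ <-> ψ) -> (ψ -> φ)) -> (ψ <-> ψ)) <-> (~φ <-> ψ)) <-> (~φ -> ((φ -> ψ) <-> ((φ <-> φ) <-> (φ -> φ))))) <-> ((((φ <-> φ) -> φ) -> (~ψ <-> φ)) -> ((ψ <-> (φ -> ψ)) -> ~((ψ -> φ) -> (φ <-> φ)))) = 1 <-> 1/3 = 1/3
~((((((ψ <-> ψ) -> (ψ -> φ)) -> (ψ <-> ψ)) <-> (~φ <-> ψ)) <-> (~φ -> ((φ -> ψ) <-> ((φ <-> φ) <-> (φ -> φ))))) <-> ((((φ <-> φ) -> φ) -> (~ψ <-> φ)) -> ((ψ <-> (φ -> ψ)) -> ~((ψ -> φ) -> (φ <-> φ))))) = ~1/3 = 2/3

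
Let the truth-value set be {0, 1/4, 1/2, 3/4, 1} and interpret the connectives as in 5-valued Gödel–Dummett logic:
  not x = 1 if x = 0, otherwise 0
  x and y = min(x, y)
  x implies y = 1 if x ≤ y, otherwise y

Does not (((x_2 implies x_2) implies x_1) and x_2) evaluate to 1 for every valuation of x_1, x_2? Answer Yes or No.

Counterexample: take x_1 = 1/4, x_2 = 1/4.
x_2 implies x_2 = 1/4 implies 1/4 = 1
(x_2 implies x_2) implies x_1 = 1 implies 1/4 = 1/4
((x_2 implies x_2) implies x_1) and x_2 = 1/4 and 1/4 = 1/4
not (((x_2 implies x_2) implies x_1) and x_2) = not 1/4 = 0
This gives 0 ≠ 1.

No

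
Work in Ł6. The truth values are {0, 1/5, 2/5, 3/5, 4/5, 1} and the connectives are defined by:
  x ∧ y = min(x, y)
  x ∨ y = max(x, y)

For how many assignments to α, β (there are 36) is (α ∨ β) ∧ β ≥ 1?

6

value 1: 6 assignments (counts)
value 4/5: 6 assignments
value 3/5: 6 assignments
value 2/5: 6 assignments
value 1/5: 6 assignments
value 0: 6 assignments
So 6 of the 36 assignments meet the threshold.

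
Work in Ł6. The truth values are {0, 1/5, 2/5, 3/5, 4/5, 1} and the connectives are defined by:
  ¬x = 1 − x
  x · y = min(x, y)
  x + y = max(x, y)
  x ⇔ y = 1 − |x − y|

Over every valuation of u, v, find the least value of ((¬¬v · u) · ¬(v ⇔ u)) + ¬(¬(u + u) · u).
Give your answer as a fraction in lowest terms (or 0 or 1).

Take u = 2/5, v = 0:
¬v = ¬0 = 1
¬¬v = ¬1 = 0
¬¬v · u = 0 · 2/5 = 0
v ⇔ u = 0 ⇔ 2/5 = 3/5
¬(v ⇔ u) = ¬3/5 = 2/5
(¬¬v · u) · ¬(v ⇔ u) = 0 · 2/5 = 0
u + u = 2/5 + 2/5 = 2/5
¬(u + u) = ¬2/5 = 3/5
¬(u + u) · u = 3/5 · 2/5 = 2/5
¬(¬(u + u) · u) = ¬2/5 = 3/5
((¬¬v · u) · ¬(v ⇔ u)) + ¬(¬(u + u) · u) = 0 + 3/5 = 3/5
No assignment yields a value below 3/5, so this is the minimum.

3/5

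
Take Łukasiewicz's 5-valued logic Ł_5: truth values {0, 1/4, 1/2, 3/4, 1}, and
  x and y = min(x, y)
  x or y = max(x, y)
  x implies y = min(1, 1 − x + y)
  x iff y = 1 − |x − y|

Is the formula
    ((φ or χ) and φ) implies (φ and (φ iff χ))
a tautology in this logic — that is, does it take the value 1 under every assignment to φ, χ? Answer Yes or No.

Counterexample: take φ = 3/4, χ = 0.
φ or χ = 3/4 or 0 = 3/4
(φ or χ) and φ = 3/4 and 3/4 = 3/4
φ iff χ = 3/4 iff 0 = 1/4
φ and (φ iff χ) = 3/4 and 1/4 = 1/4
((φ or χ) and φ) implies (φ and (φ iff χ)) = 3/4 implies 1/4 = 1/2
This gives 1/2 ≠ 1.

No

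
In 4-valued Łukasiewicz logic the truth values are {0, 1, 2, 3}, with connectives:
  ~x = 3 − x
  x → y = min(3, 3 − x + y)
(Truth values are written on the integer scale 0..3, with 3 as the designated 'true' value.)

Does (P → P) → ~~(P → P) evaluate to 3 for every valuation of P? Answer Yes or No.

Yes

P = 0 ↦ 3
P = 1 ↦ 3
P = 2 ↦ 3
P = 3 ↦ 3
Every assignment gives a value ≥ 3.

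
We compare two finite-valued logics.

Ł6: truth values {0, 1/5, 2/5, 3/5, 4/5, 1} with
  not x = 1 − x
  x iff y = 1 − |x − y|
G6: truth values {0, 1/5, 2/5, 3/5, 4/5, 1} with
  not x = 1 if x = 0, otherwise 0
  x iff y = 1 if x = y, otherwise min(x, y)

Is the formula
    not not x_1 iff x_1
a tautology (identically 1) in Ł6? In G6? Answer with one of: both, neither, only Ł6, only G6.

In Ł6: every assignment gives 1 — tautology.
In G6: at x_1 = 1/5 the value is 1/5 — not a tautology.

only Ł6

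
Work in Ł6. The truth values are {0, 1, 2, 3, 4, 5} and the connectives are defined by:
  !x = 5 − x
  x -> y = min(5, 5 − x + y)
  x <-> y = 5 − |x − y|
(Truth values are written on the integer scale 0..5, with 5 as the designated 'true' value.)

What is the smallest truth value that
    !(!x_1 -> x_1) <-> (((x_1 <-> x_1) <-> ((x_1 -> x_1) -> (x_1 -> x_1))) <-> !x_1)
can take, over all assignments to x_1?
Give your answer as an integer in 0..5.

Take x_1 = 2:
!x_1 = !2 = 3
!x_1 -> x_1 = 3 -> 2 = 4
!(!x_1 -> x_1) = !4 = 1
x_1 <-> x_1 = 2 <-> 2 = 5
x_1 -> x_1 = 2 -> 2 = 5
x_1 -> x_1 = 2 -> 2 = 5
(x_1 -> x_1) -> (x_1 -> x_1) = 5 -> 5 = 5
(x_1 <-> x_1) <-> ((x_1 -> x_1) -> (x_1 -> x_1)) = 5 <-> 5 = 5
!x_1 = !2 = 3
((x_1 <-> x_1) <-> ((x_1 -> x_1) -> (x_1 -> x_1))) <-> !x_1 = 5 <-> 3 = 3
!(!x_1 -> x_1) <-> (((x_1 <-> x_1) <-> ((x_1 -> x_1) -> (x_1 -> x_1))) <-> !x_1) = 1 <-> 3 = 3
No assignment yields a value below 3, so this is the minimum.

3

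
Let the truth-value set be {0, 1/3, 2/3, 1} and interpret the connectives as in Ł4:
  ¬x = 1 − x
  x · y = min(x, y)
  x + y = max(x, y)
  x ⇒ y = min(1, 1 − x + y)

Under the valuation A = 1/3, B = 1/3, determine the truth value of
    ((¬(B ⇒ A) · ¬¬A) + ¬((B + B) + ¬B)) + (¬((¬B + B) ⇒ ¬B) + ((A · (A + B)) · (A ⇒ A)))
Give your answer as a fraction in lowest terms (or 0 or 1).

1/3

B ⇒ A = 1/3 ⇒ 1/3 = 1
¬(B ⇒ A) = ¬1 = 0
¬A = ¬1/3 = 2/3
¬¬A = ¬2/3 = 1/3
¬(B ⇒ A) · ¬¬A = 0 · 1/3 = 0
B + B = 1/3 + 1/3 = 1/3
¬B = ¬1/3 = 2/3
(B + B) + ¬B = 1/3 + 2/3 = 2/3
¬((B + B) + ¬B) = ¬2/3 = 1/3
(¬(B ⇒ A) · ¬¬A) + ¬((B + B) + ¬B) = 0 + 1/3 = 1/3
¬B = ¬1/3 = 2/3
¬B + B = 2/3 + 1/3 = 2/3
¬B = ¬1/3 = 2/3
(¬B + B) ⇒ ¬B = 2/3 ⇒ 2/3 = 1
¬((¬B + B) ⇒ ¬B) = ¬1 = 0
A + B = 1/3 + 1/3 = 1/3
A · (A + B) = 1/3 · 1/3 = 1/3
A ⇒ A = 1/3 ⇒ 1/3 = 1
(A · (A + B)) · (A ⇒ A) = 1/3 · 1 = 1/3
¬((¬B + B) ⇒ ¬B) + ((A · (A + B)) · (A ⇒ A)) = 0 + 1/3 = 1/3
((¬(B ⇒ A) · ¬¬A) + ¬((B + B) + ¬B)) + (¬((¬B + B) ⇒ ¬B) + ((A · (A + B)) · (A ⇒ A))) = 1/3 + 1/3 = 1/3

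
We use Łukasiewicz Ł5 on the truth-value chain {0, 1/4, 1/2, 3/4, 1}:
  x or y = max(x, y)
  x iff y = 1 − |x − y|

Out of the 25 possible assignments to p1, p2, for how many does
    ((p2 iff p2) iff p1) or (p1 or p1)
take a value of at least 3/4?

value 1: 5 assignments (counts)
value 3/4: 5 assignments (counts)
value 1/2: 5 assignments
value 1/4: 5 assignments
value 0: 5 assignments
So 10 of the 25 assignments meet the threshold.

10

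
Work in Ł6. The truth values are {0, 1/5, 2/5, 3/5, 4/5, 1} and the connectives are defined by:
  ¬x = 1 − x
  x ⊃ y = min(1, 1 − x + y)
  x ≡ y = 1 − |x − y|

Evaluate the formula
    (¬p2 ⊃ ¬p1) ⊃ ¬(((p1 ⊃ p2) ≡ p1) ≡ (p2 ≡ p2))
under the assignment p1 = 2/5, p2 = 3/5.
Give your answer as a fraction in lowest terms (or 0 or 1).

¬p2 = ¬3/5 = 2/5
¬p1 = ¬2/5 = 3/5
¬p2 ⊃ ¬p1 = 2/5 ⊃ 3/5 = 1
p1 ⊃ p2 = 2/5 ⊃ 3/5 = 1
(p1 ⊃ p2) ≡ p1 = 1 ≡ 2/5 = 2/5
p2 ≡ p2 = 3/5 ≡ 3/5 = 1
((p1 ⊃ p2) ≡ p1) ≡ (p2 ≡ p2) = 2/5 ≡ 1 = 2/5
¬(((p1 ⊃ p2) ≡ p1) ≡ (p2 ≡ p2)) = ¬2/5 = 3/5
(¬p2 ⊃ ¬p1) ⊃ ¬(((p1 ⊃ p2) ≡ p1) ≡ (p2 ≡ p2)) = 1 ⊃ 3/5 = 3/5

3/5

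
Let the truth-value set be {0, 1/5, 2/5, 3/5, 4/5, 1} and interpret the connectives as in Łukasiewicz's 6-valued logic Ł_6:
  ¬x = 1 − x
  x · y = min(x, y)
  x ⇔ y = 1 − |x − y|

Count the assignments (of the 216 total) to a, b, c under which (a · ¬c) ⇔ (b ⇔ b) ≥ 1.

value 1: 6 assignments (counts)
value 4/5: 18 assignments
value 3/5: 30 assignments
value 2/5: 42 assignments
value 1/5: 54 assignments
value 0: 66 assignments
So 6 of the 216 assignments meet the threshold.

6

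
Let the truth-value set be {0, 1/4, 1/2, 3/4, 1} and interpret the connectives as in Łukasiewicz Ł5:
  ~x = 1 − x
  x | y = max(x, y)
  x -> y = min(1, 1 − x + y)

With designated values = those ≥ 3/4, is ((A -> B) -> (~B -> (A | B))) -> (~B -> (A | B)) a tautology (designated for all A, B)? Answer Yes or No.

Counterexample: take A = 1/2, B = 0.
A -> B = 1/2 -> 0 = 1/2
~B = ~0 = 1
A | B = 1/2 | 0 = 1/2
~B -> (A | B) = 1 -> 1/2 = 1/2
(A -> B) -> (~B -> (A | B)) = 1/2 -> 1/2 = 1
((A -> B) -> (~B -> (A | B))) -> (~B -> (A | B)) = 1 -> 1/2 = 1/2
This gives 1/2, which is below 3/4.

No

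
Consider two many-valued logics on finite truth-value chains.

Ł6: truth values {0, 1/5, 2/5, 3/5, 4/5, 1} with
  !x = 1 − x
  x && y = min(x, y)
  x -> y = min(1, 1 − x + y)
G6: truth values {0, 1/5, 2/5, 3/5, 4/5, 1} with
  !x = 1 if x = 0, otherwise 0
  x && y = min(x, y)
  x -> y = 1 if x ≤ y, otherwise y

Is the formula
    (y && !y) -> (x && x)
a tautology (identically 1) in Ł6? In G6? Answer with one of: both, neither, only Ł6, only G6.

In Ł6: at x = 0, y = 1/5 the value is 4/5 — not a tautology.
In G6: every assignment gives 1 — tautology.

only G6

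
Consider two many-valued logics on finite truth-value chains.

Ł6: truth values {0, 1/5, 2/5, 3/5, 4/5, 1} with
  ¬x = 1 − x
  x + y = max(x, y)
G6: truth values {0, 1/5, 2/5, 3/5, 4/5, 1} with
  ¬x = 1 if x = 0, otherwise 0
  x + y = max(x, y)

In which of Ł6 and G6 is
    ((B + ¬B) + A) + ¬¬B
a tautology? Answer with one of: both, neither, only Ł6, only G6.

only G6

In Ł6: at A = 0, B = 1/5 the value is 4/5 — not a tautology.
In G6: every assignment gives 1 — tautology.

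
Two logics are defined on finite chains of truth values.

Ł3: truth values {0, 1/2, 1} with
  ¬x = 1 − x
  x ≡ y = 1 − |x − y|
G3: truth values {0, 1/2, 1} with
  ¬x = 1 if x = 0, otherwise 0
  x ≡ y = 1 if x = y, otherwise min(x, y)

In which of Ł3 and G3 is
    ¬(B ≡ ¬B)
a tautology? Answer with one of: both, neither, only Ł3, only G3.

only G3

In Ł3: at B = 1/2 the value is 0 — not a tautology.
In G3: every assignment gives 1 — tautology.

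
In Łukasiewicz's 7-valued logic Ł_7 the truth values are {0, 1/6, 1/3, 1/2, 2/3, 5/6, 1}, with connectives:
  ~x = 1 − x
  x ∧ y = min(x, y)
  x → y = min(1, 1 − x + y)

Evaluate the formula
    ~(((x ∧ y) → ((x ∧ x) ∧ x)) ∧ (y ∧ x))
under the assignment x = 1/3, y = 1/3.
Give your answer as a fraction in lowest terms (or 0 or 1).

x ∧ y = 1/3 ∧ 1/3 = 1/3
x ∧ x = 1/3 ∧ 1/3 = 1/3
(x ∧ x) ∧ x = 1/3 ∧ 1/3 = 1/3
(x ∧ y) → ((x ∧ x) ∧ x) = 1/3 → 1/3 = 1
y ∧ x = 1/3 ∧ 1/3 = 1/3
((x ∧ y) → ((x ∧ x) ∧ x)) ∧ (y ∧ x) = 1 ∧ 1/3 = 1/3
~(((x ∧ y) → ((x ∧ x) ∧ x)) ∧ (y ∧ x)) = ~1/3 = 2/3

2/3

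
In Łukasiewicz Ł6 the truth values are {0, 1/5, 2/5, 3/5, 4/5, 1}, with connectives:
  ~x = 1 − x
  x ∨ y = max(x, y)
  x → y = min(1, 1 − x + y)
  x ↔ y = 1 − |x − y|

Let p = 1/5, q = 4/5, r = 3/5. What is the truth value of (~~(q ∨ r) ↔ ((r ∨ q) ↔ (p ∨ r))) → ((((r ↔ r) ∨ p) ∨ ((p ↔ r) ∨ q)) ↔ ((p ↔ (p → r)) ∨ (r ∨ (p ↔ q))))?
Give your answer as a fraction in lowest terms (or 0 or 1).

3/5

q ∨ r = 4/5 ∨ 3/5 = 4/5
~(q ∨ r) = ~4/5 = 1/5
~~(q ∨ r) = ~1/5 = 4/5
r ∨ q = 3/5 ∨ 4/5 = 4/5
p ∨ r = 1/5 ∨ 3/5 = 3/5
(r ∨ q) ↔ (p ∨ r) = 4/5 ↔ 3/5 = 4/5
~~(q ∨ r) ↔ ((r ∨ q) ↔ (p ∨ r)) = 4/5 ↔ 4/5 = 1
r ↔ r = 3/5 ↔ 3/5 = 1
(r ↔ r) ∨ p = 1 ∨ 1/5 = 1
p ↔ r = 1/5 ↔ 3/5 = 3/5
(p ↔ r) ∨ q = 3/5 ∨ 4/5 = 4/5
((r ↔ r) ∨ p) ∨ ((p ↔ r) ∨ q) = 1 ∨ 4/5 = 1
p → r = 1/5 → 3/5 = 1
p ↔ (p → r) = 1/5 ↔ 1 = 1/5
p ↔ q = 1/5 ↔ 4/5 = 2/5
r ∨ (p ↔ q) = 3/5 ∨ 2/5 = 3/5
(p ↔ (p → r)) ∨ (r ∨ (p ↔ q)) = 1/5 ∨ 3/5 = 3/5
(((r ↔ r) ∨ p) ∨ ((p ↔ r) ∨ q)) ↔ ((p ↔ (p → r)) ∨ (r ∨ (p ↔ q))) = 1 ↔ 3/5 = 3/5
(~~(q ∨ r) ↔ ((r ∨ q) ↔ (p ∨ r))) → ((((r ↔ r) ∨ p) ∨ ((p ↔ r) ∨ q)) ↔ ((p ↔ (p → r)) ∨ (r ∨ (p ↔ q)))) = 1 → 3/5 = 3/5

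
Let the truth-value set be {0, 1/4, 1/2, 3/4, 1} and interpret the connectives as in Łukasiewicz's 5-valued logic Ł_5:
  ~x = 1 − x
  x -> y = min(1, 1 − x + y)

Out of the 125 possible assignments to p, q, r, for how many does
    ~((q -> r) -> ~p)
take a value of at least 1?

15

value 1: 15 assignments (counts)
value 3/4: 19 assignments
value 1/2: 22 assignments
value 1/4: 24 assignments
value 0: 45 assignments
So 15 of the 125 assignments meet the threshold.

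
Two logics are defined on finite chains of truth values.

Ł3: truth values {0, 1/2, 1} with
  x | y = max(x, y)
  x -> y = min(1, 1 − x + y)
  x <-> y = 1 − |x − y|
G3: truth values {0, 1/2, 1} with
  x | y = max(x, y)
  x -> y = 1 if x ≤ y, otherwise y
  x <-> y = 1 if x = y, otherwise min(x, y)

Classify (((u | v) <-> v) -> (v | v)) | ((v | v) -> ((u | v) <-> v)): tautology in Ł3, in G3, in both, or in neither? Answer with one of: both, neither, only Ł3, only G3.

In Ł3: every assignment gives 1 — tautology.
In G3: every assignment gives 1 — tautology.

both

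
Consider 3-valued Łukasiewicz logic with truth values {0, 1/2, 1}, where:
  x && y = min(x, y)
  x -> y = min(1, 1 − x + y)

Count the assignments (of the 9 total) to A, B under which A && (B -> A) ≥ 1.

A = 0, B = 0 ↦ 0  <
A = 0, B = 1/2 ↦ 0  <
A = 0, B = 1 ↦ 0  <
A = 1/2, B = 0 ↦ 1/2  <
A = 1/2, B = 1/2 ↦ 1/2  <
A = 1/2, B = 1 ↦ 1/2  <
A = 1, B = 0 ↦ 1  ≥
A = 1, B = 1/2 ↦ 1  ≥
A = 1, B = 1 ↦ 1  ≥
So 3 of the 9 assignments meet the threshold.

3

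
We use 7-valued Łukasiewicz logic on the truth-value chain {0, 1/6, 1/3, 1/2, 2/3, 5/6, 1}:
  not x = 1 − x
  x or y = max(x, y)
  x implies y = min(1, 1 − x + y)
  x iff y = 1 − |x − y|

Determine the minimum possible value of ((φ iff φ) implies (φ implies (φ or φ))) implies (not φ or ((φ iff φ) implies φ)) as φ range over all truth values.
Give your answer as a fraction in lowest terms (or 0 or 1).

1/2

Take φ = 1/2:
φ iff φ = 1/2 iff 1/2 = 1
φ or φ = 1/2 or 1/2 = 1/2
φ implies (φ or φ) = 1/2 implies 1/2 = 1
(φ iff φ) implies (φ implies (φ or φ)) = 1 implies 1 = 1
not φ = not 1/2 = 1/2
φ iff φ = 1/2 iff 1/2 = 1
(φ iff φ) implies φ = 1 implies 1/2 = 1/2
not φ or ((φ iff φ) implies φ) = 1/2 or 1/2 = 1/2
((φ iff φ) implies (φ implies (φ or φ))) implies (not φ or ((φ iff φ) implies φ)) = 1 implies 1/2 = 1/2
No assignment yields a value below 1/2, so this is the minimum.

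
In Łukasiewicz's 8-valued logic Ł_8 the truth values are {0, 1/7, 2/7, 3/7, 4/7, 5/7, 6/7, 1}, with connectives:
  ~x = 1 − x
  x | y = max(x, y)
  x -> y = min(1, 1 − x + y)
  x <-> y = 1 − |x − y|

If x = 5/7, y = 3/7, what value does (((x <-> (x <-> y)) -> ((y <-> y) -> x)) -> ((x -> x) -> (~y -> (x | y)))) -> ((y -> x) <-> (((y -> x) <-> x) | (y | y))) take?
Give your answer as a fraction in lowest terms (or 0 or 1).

5/7

x <-> y = 5/7 <-> 3/7 = 5/7
x <-> (x <-> y) = 5/7 <-> 5/7 = 1
y <-> y = 3/7 <-> 3/7 = 1
(y <-> y) -> x = 1 -> 5/7 = 5/7
(x <-> (x <-> y)) -> ((y <-> y) -> x) = 1 -> 5/7 = 5/7
x -> x = 5/7 -> 5/7 = 1
~y = ~3/7 = 4/7
x | y = 5/7 | 3/7 = 5/7
~y -> (x | y) = 4/7 -> 5/7 = 1
(x -> x) -> (~y -> (x | y)) = 1 -> 1 = 1
((x <-> (x <-> y)) -> ((y <-> y) -> x)) -> ((x -> x) -> (~y -> (x | y))) = 5/7 -> 1 = 1
y -> x = 3/7 -> 5/7 = 1
y -> x = 3/7 -> 5/7 = 1
(y -> x) <-> x = 1 <-> 5/7 = 5/7
y | y = 3/7 | 3/7 = 3/7
((y -> x) <-> x) | (y | y) = 5/7 | 3/7 = 5/7
(y -> x) <-> (((y -> x) <-> x) | (y | y)) = 1 <-> 5/7 = 5/7
(((x <-> (x <-> y)) -> ((y <-> y) -> x)) -> ((x -> x) -> (~y -> (x | y)))) -> ((y -> x) <-> (((y -> x) <-> x) | (y | y))) = 1 -> 5/7 = 5/7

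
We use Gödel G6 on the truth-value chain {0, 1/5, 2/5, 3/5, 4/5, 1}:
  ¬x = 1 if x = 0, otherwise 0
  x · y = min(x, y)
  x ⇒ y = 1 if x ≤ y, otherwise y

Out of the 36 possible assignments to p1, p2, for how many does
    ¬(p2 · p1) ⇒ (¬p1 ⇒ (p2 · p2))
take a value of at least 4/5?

32

value 1: 31 assignments (counts)
value 4/5: 1 assignment (counts)
value 3/5: 1 assignment
value 2/5: 1 assignment
value 1/5: 1 assignment
value 0: 1 assignment
So 32 of the 36 assignments meet the threshold.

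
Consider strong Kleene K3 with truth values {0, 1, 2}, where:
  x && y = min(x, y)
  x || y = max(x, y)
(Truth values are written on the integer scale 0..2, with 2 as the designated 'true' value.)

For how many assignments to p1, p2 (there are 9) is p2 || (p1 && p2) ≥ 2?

p1 = 0, p2 = 0 ↦ 0  <
p1 = 0, p2 = 1 ↦ 1  <
p1 = 0, p2 = 2 ↦ 2  ≥
p1 = 1, p2 = 0 ↦ 0  <
p1 = 1, p2 = 1 ↦ 1  <
p1 = 1, p2 = 2 ↦ 2  ≥
p1 = 2, p2 = 0 ↦ 0  <
p1 = 2, p2 = 1 ↦ 1  <
p1 = 2, p2 = 2 ↦ 2  ≥
So 3 of the 9 assignments meet the threshold.

3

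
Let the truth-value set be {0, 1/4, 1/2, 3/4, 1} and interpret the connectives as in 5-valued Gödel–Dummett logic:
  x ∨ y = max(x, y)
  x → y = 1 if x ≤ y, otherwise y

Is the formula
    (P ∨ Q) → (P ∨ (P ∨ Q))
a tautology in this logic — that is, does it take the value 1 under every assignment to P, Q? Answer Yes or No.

At P = 1/4, Q = 0, for instance:
P ∨ Q = 1/4 ∨ 0 = 1/4
P ∨ (P ∨ Q) = 1/4 ∨ 1/4 = 1/4
(P ∨ Q) → (P ∨ (P ∨ Q)) = 1/4 → 1/4 = 1
and checking the remaining 24 assignments likewise gives ≥ 1 in every case.

Yes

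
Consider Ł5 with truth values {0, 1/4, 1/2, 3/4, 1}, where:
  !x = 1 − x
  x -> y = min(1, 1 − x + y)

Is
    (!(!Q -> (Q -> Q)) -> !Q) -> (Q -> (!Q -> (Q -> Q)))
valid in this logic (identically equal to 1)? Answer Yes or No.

Yes

Q = 0 ↦ 1
Q = 1/4 ↦ 1
Q = 1/2 ↦ 1
Q = 3/4 ↦ 1
Q = 1 ↦ 1
Every assignment gives a value ≥ 1.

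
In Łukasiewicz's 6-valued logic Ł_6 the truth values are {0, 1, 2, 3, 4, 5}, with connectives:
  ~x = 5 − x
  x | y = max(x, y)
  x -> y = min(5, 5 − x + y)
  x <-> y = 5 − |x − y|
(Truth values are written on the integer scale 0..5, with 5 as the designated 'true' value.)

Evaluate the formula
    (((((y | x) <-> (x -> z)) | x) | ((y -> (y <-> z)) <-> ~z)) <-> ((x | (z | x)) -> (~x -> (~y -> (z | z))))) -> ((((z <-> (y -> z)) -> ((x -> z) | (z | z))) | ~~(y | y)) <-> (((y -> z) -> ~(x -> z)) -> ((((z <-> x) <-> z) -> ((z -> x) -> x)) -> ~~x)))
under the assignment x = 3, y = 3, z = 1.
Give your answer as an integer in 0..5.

4

y | x = 3 | 3 = 3
x -> z = 3 -> 1 = 3
(y | x) <-> (x -> z) = 3 <-> 3 = 5
((y | x) <-> (x -> z)) | x = 5 | 3 = 5
y <-> z = 3 <-> 1 = 3
y -> (y <-> z) = 3 -> 3 = 5
~z = ~1 = 4
(y -> (y <-> z)) <-> ~z = 5 <-> 4 = 4
(((y | x) <-> (x -> z)) | x) | ((y -> (y <-> z)) <-> ~z) = 5 | 4 = 5
z | x = 1 | 3 = 3
x | (z | x) = 3 | 3 = 3
~x = ~3 = 2
~y = ~3 = 2
z | z = 1 | 1 = 1
~y -> (z | z) = 2 -> 1 = 4
~x -> (~y -> (z | z)) = 2 -> 4 = 5
(x | (z | x)) -> (~x -> (~y -> (z | z))) = 3 -> 5 = 5
((((y | x) <-> (x -> z)) | x) | ((y -> (y <-> z)) <-> ~z)) <-> ((x | (z | x)) -> (~x -> (~y -> (z | z)))) = 5 <-> 5 = 5
y -> z = 3 -> 1 = 3
z <-> (y -> z) = 1 <-> 3 = 3
x -> z = 3 -> 1 = 3
z | z = 1 | 1 = 1
(x -> z) | (z | z) = 3 | 1 = 3
(z <-> (y -> z)) -> ((x -> z) | (z | z)) = 3 -> 3 = 5
y | y = 3 | 3 = 3
~(y | y) = ~3 = 2
~~(y | y) = ~2 = 3
((z <-> (y -> z)) -> ((x -> z) | (z | z))) | ~~(y | y) = 5 | 3 = 5
y -> z = 3 -> 1 = 3
x -> z = 3 -> 1 = 3
~(x -> z) = ~3 = 2
(y -> z) -> ~(x -> z) = 3 -> 2 = 4
z <-> x = 1 <-> 3 = 3
(z <-> x) <-> z = 3 <-> 1 = 3
z -> x = 1 -> 3 = 5
(z -> x) -> x = 5 -> 3 = 3
((z <-> x) <-> z) -> ((z -> x) -> x) = 3 -> 3 = 5
~x = ~3 = 2
~~x = ~2 = 3
(((z <-> x) <-> z) -> ((z -> x) -> x)) -> ~~x = 5 -> 3 = 3
((y -> z) -> ~(x -> z)) -> ((((z <-> x) <-> z) -> ((z -> x) -> x)) -> ~~x) = 4 -> 3 = 4
(((z <-> (y -> z)) -> ((x -> z) | (z | z))) | ~~(y | y)) <-> (((y -> z) -> ~(x -> z)) -> ((((z <-> x) <-> z) -> ((z -> x) -> x)) -> ~~x)) = 5 <-> 4 = 4
(((((y | x) <-> (x -> z)) | x) | ((y -> (y <-> z)) <-> ~z)) <-> ((x | (z | x)) -> (~x -> (~y -> (z | z))))) -> ((((z <-> (y -> z)) -> ((x -> z) | (z | z))) | ~~(y | y)) <-> (((y -> z) -> ~(x -> z)) -> ((((z <-> x) <-> z) -> ((z -> x) -> x)) -> ~~x))) = 5 -> 4 = 4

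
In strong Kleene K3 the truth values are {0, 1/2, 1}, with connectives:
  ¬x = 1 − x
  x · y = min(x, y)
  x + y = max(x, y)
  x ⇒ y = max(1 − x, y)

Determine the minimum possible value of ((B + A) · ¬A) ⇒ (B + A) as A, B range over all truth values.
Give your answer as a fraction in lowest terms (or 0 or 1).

Take A = 0, B = 1/2:
B + A = 1/2 + 0 = 1/2
¬A = ¬0 = 1
(B + A) · ¬A = 1/2 · 1 = 1/2
B + A = 1/2 + 0 = 1/2
((B + A) · ¬A) ⇒ (B + A) = 1/2 ⇒ 1/2 = 1/2
No assignment yields a value below 1/2, so this is the minimum.

1/2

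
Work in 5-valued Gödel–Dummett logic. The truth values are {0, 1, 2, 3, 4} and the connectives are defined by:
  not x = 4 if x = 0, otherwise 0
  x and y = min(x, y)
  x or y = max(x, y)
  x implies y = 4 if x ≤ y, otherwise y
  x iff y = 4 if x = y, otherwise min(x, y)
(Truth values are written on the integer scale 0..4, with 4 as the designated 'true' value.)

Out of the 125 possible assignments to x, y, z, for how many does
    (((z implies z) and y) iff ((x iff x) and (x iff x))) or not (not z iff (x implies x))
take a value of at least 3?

110

value 4: 105 assignments (counts)
value 3: 5 assignments (counts)
value 2: 5 assignments
value 1: 5 assignments
value 0: 5 assignments
So 110 of the 125 assignments meet the threshold.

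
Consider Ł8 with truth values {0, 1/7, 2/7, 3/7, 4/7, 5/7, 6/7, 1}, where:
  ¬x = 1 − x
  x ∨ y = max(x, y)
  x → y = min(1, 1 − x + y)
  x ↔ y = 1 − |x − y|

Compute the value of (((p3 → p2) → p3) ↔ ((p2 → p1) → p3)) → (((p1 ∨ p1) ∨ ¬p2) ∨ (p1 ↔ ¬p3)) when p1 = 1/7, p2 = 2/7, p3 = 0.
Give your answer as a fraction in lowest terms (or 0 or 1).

6/7

p3 → p2 = 0 → 2/7 = 1
(p3 → p2) → p3 = 1 → 0 = 0
p2 → p1 = 2/7 → 1/7 = 6/7
(p2 → p1) → p3 = 6/7 → 0 = 1/7
((p3 → p2) → p3) ↔ ((p2 → p1) → p3) = 0 ↔ 1/7 = 6/7
p1 ∨ p1 = 1/7 ∨ 1/7 = 1/7
¬p2 = ¬2/7 = 5/7
(p1 ∨ p1) ∨ ¬p2 = 1/7 ∨ 5/7 = 5/7
¬p3 = ¬0 = 1
p1 ↔ ¬p3 = 1/7 ↔ 1 = 1/7
((p1 ∨ p1) ∨ ¬p2) ∨ (p1 ↔ ¬p3) = 5/7 ∨ 1/7 = 5/7
(((p3 → p2) → p3) ↔ ((p2 → p1) → p3)) → (((p1 ∨ p1) ∨ ¬p2) ∨ (p1 ↔ ¬p3)) = 6/7 → 5/7 = 6/7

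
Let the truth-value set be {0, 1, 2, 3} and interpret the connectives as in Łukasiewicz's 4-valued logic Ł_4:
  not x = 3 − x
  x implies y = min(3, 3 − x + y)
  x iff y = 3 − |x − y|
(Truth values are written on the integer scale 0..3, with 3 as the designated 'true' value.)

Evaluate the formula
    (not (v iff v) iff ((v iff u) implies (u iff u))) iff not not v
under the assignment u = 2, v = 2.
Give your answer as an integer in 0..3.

1

v iff v = 2 iff 2 = 3
not (v iff v) = not 3 = 0
v iff u = 2 iff 2 = 3
u iff u = 2 iff 2 = 3
(v iff u) implies (u iff u) = 3 implies 3 = 3
not (v iff v) iff ((v iff u) implies (u iff u)) = 0 iff 3 = 0
not v = not 2 = 1
not not v = not 1 = 2
(not (v iff v) iff ((v iff u) implies (u iff u))) iff not not v = 0 iff 2 = 1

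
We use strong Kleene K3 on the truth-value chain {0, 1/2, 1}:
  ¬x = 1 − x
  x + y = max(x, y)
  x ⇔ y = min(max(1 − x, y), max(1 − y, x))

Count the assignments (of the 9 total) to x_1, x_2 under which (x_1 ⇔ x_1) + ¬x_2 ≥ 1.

x_1 = 0, x_2 = 0 ↦ 1  ≥
x_1 = 0, x_2 = 1/2 ↦ 1  ≥
x_1 = 0, x_2 = 1 ↦ 1  ≥
x_1 = 1/2, x_2 = 0 ↦ 1  ≥
x_1 = 1/2, x_2 = 1/2 ↦ 1/2  <
x_1 = 1/2, x_2 = 1 ↦ 1/2  <
x_1 = 1, x_2 = 0 ↦ 1  ≥
x_1 = 1, x_2 = 1/2 ↦ 1  ≥
x_1 = 1, x_2 = 1 ↦ 1  ≥
So 7 of the 9 assignments meet the threshold.

7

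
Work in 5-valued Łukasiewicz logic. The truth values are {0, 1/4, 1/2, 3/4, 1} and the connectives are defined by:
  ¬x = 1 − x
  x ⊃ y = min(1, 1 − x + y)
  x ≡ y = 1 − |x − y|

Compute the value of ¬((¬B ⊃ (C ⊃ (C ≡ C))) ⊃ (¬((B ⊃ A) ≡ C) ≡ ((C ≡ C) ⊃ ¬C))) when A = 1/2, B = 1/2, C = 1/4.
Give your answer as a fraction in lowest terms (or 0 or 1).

0

¬B = ¬1/2 = 1/2
C ≡ C = 1/4 ≡ 1/4 = 1
C ⊃ (C ≡ C) = 1/4 ⊃ 1 = 1
¬B ⊃ (C ⊃ (C ≡ C)) = 1/2 ⊃ 1 = 1
B ⊃ A = 1/2 ⊃ 1/2 = 1
(B ⊃ A) ≡ C = 1 ≡ 1/4 = 1/4
¬((B ⊃ A) ≡ C) = ¬1/4 = 3/4
C ≡ C = 1/4 ≡ 1/4 = 1
¬C = ¬1/4 = 3/4
(C ≡ C) ⊃ ¬C = 1 ⊃ 3/4 = 3/4
¬((B ⊃ A) ≡ C) ≡ ((C ≡ C) ⊃ ¬C) = 3/4 ≡ 3/4 = 1
(¬B ⊃ (C ⊃ (C ≡ C))) ⊃ (¬((B ⊃ A) ≡ C) ≡ ((C ≡ C) ⊃ ¬C)) = 1 ⊃ 1 = 1
¬((¬B ⊃ (C ⊃ (C ≡ C))) ⊃ (¬((B ⊃ A) ≡ C) ≡ ((C ≡ C) ⊃ ¬C))) = ¬1 = 0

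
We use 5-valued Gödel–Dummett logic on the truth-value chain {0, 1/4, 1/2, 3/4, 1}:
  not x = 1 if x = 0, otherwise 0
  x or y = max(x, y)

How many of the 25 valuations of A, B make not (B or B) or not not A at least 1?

value 1: 21 assignments (counts)
value 0: 4 assignments
So 21 of the 25 assignments meet the threshold.

21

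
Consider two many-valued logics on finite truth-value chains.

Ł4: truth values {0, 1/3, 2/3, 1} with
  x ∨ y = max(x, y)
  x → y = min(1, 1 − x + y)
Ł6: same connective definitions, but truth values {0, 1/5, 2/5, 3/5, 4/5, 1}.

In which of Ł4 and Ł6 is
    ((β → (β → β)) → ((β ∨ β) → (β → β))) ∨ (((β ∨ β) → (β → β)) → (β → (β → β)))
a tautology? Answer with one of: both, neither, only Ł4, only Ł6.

both

In Ł4: every assignment gives 1 — tautology.
In Ł6: every assignment gives 1 — tautology.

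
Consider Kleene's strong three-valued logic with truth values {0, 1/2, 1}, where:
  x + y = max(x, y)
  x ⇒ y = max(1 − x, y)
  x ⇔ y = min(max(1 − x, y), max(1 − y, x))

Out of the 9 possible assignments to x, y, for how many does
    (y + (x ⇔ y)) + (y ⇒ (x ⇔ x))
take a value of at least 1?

x = 0, y = 0 ↦ 1  ≥
x = 0, y = 1/2 ↦ 1  ≥
x = 0, y = 1 ↦ 1  ≥
x = 1/2, y = 0 ↦ 1  ≥
x = 1/2, y = 1/2 ↦ 1/2  <
x = 1/2, y = 1 ↦ 1  ≥
x = 1, y = 0 ↦ 1  ≥
x = 1, y = 1/2 ↦ 1  ≥
x = 1, y = 1 ↦ 1  ≥
So 8 of the 9 assignments meet the threshold.

8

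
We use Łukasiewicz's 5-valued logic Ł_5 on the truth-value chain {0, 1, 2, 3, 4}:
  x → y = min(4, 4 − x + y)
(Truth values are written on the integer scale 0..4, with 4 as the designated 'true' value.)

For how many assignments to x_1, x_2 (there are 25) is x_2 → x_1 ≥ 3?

19

value 4: 15 assignments (counts)
value 3: 4 assignments (counts)
value 2: 3 assignments
value 1: 2 assignments
value 0: 1 assignment
So 19 of the 25 assignments meet the threshold.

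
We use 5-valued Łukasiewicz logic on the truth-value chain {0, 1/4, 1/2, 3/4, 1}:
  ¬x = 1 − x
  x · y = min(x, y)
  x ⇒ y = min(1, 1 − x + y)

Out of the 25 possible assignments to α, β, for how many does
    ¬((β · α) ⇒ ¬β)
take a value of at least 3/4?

2

value 1: 1 assignment (counts)
value 3/4: 1 assignment (counts)
value 1/2: 3 assignments
value 1/4: 2 assignments
value 0: 18 assignments
So 2 of the 25 assignments meet the threshold.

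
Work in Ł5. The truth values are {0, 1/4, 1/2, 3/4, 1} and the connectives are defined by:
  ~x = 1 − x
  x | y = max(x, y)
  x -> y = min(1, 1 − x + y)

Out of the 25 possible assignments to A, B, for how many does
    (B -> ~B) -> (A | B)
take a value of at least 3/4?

16

value 1: 13 assignments (counts)
value 3/4: 3 assignments (counts)
value 1/2: 5 assignments
value 1/4: 3 assignments
value 0: 1 assignment
So 16 of the 25 assignments meet the threshold.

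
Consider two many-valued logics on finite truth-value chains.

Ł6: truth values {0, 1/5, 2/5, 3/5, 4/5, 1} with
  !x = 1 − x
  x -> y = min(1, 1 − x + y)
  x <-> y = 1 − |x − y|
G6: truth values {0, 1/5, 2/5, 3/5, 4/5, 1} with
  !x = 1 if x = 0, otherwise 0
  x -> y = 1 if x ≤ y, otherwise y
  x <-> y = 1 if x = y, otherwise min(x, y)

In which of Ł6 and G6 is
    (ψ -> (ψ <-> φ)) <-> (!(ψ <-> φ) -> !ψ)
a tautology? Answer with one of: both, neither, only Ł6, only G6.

In Ł6: every assignment gives 1 — tautology.
In G6: at φ = 1/5, ψ = 2/5 the value is 1/5 — not a tautology.

only Ł6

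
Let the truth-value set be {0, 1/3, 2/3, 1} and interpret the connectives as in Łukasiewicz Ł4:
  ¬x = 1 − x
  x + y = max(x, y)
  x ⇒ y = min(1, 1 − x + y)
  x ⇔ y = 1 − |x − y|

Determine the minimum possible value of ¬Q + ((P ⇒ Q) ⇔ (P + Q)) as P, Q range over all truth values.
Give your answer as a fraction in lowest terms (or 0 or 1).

Take P = 0, Q = 1/3:
¬Q = ¬1/3 = 2/3
P ⇒ Q = 0 ⇒ 1/3 = 1
P + Q = 0 + 1/3 = 1/3
(P ⇒ Q) ⇔ (P + Q) = 1 ⇔ 1/3 = 1/3
¬Q + ((P ⇒ Q) ⇔ (P + Q)) = 2/3 + 1/3 = 2/3
No assignment yields a value below 2/3, so this is the minimum.

2/3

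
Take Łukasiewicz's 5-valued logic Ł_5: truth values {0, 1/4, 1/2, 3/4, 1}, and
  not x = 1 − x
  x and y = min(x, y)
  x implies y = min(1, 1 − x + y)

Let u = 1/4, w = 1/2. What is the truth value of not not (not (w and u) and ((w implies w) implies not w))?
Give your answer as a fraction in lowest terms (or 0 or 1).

1/2

w and u = 1/2 and 1/4 = 1/4
not (w and u) = not 1/4 = 3/4
w implies w = 1/2 implies 1/2 = 1
not w = not 1/2 = 1/2
(w implies w) implies not w = 1 implies 1/2 = 1/2
not (w and u) and ((w implies w) implies not w) = 3/4 and 1/2 = 1/2
not (not (w and u) and ((w implies w) implies not w)) = not 1/2 = 1/2
not not (not (w and u) and ((w implies w) implies not w)) = not 1/2 = 1/2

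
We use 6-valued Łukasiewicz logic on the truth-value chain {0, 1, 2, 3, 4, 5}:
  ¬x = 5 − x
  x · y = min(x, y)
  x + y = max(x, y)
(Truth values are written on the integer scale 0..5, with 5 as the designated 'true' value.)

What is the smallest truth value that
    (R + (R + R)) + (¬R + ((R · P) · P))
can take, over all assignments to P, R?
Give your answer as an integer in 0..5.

3

Take P = 0, R = 2:
R + R = 2 + 2 = 2
R + (R + R) = 2 + 2 = 2
¬R = ¬2 = 3
R · P = 2 · 0 = 0
(R · P) · P = 0 · 0 = 0
¬R + ((R · P) · P) = 3 + 0 = 3
(R + (R + R)) + (¬R + ((R · P) · P)) = 2 + 3 = 3
No assignment yields a value below 3, so this is the minimum.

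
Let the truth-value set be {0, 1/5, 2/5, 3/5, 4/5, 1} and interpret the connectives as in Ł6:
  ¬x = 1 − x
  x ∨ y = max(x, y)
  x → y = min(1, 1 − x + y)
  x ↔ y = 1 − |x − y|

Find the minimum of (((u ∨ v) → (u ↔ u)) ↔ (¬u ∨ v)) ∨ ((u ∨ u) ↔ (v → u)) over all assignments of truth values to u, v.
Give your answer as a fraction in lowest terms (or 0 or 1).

3/5

Take u = 2/5, v = 0:
u ∨ v = 2/5 ∨ 0 = 2/5
u ↔ u = 2/5 ↔ 2/5 = 1
(u ∨ v) → (u ↔ u) = 2/5 → 1 = 1
¬u = ¬2/5 = 3/5
¬u ∨ v = 3/5 ∨ 0 = 3/5
((u ∨ v) → (u ↔ u)) ↔ (¬u ∨ v) = 1 ↔ 3/5 = 3/5
u ∨ u = 2/5 ∨ 2/5 = 2/5
v → u = 0 → 2/5 = 1
(u ∨ u) ↔ (v → u) = 2/5 ↔ 1 = 2/5
(((u ∨ v) → (u ↔ u)) ↔ (¬u ∨ v)) ∨ ((u ∨ u) ↔ (v → u)) = 3/5 ∨ 2/5 = 3/5
No assignment yields a value below 3/5, so this is the minimum.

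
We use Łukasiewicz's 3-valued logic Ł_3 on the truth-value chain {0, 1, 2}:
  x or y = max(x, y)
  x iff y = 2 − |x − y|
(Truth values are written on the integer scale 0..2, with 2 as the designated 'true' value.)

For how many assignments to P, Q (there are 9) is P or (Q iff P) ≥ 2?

P = 0, Q = 0 ↦ 2  ≥
P = 0, Q = 1 ↦ 1  <
P = 0, Q = 2 ↦ 0  <
P = 1, Q = 0 ↦ 1  <
P = 1, Q = 1 ↦ 2  ≥
P = 1, Q = 2 ↦ 1  <
P = 2, Q = 0 ↦ 2  ≥
P = 2, Q = 1 ↦ 2  ≥
P = 2, Q = 2 ↦ 2  ≥
So 5 of the 9 assignments meet the threshold.

5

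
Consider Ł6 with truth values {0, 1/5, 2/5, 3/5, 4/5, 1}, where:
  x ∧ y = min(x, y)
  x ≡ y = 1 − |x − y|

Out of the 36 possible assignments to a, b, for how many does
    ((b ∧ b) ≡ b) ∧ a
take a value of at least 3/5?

value 1: 6 assignments (counts)
value 4/5: 6 assignments (counts)
value 3/5: 6 assignments (counts)
value 2/5: 6 assignments
value 1/5: 6 assignments
value 0: 6 assignments
So 18 of the 36 assignments meet the threshold.

18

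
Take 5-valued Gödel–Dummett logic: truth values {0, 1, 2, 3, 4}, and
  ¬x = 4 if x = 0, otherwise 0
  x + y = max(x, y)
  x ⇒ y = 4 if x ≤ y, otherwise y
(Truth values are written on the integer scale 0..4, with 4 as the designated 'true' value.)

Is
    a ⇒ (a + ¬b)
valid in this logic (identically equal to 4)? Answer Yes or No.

Yes

At a = 2, b = 0, for instance:
¬b = ¬0 = 4
a + ¬b = 2 + 4 = 4
a ⇒ (a + ¬b) = 2 ⇒ 4 = 4
and checking the remaining 24 assignments likewise gives ≥ 4 in every case.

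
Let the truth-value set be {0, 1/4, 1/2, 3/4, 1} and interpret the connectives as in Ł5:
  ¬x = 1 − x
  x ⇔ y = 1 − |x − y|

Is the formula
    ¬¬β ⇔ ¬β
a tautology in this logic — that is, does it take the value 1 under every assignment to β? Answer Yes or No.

Counterexample: take β = 0.
¬β = ¬0 = 1
¬¬β = ¬1 = 0
¬β = ¬0 = 1
¬¬β ⇔ ¬β = 0 ⇔ 1 = 0
This gives 0 ≠ 1.

No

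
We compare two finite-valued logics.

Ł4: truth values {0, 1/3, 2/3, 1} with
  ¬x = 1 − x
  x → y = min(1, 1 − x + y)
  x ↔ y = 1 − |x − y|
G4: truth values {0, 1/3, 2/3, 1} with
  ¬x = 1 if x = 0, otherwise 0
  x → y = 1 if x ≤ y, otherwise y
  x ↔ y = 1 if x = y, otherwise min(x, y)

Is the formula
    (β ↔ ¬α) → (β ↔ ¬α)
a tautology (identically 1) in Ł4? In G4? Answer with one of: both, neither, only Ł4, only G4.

both

In Ł4: every assignment gives 1 — tautology.
In G4: every assignment gives 1 — tautology.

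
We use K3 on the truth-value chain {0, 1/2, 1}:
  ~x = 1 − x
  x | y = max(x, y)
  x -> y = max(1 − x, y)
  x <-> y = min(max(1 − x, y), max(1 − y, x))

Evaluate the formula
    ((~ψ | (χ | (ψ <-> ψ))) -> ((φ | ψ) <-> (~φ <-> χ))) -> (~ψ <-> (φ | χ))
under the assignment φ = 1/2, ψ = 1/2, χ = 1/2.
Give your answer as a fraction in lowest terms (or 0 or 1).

1/2

~ψ = ~1/2 = 1/2
ψ <-> ψ = 1/2 <-> 1/2 = 1/2
χ | (ψ <-> ψ) = 1/2 | 1/2 = 1/2
~ψ | (χ | (ψ <-> ψ)) = 1/2 | 1/2 = 1/2
φ | ψ = 1/2 | 1/2 = 1/2
~φ = ~1/2 = 1/2
~φ <-> χ = 1/2 <-> 1/2 = 1/2
(φ | ψ) <-> (~φ <-> χ) = 1/2 <-> 1/2 = 1/2
(~ψ | (χ | (ψ <-> ψ))) -> ((φ | ψ) <-> (~φ <-> χ)) = 1/2 -> 1/2 = 1/2
~ψ = ~1/2 = 1/2
φ | χ = 1/2 | 1/2 = 1/2
~ψ <-> (φ | χ) = 1/2 <-> 1/2 = 1/2
((~ψ | (χ | (ψ <-> ψ))) -> ((φ | ψ) <-> (~φ <-> χ))) -> (~ψ <-> (φ | χ)) = 1/2 -> 1/2 = 1/2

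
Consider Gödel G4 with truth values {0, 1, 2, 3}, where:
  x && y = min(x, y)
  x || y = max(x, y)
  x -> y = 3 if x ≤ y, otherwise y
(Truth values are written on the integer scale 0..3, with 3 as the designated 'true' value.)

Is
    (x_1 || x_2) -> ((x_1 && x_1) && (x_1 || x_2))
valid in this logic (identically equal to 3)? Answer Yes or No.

Counterexample: take x_1 = 0, x_2 = 1.
x_1 || x_2 = 0 || 1 = 1
x_1 && x_1 = 0 && 0 = 0
(x_1 && x_1) && (x_1 || x_2) = 0 && 1 = 0
(x_1 || x_2) -> ((x_1 && x_1) && (x_1 || x_2)) = 1 -> 0 = 0
This gives 0 ≠ 3.

No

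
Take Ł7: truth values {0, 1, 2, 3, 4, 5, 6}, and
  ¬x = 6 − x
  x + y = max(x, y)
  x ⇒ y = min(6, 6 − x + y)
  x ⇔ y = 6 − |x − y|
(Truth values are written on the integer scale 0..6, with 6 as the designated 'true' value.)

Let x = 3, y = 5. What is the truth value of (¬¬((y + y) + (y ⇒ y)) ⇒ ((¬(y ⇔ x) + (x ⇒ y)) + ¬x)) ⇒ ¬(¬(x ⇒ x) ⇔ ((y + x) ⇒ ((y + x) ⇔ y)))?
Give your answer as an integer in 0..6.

6

y + y = 5 + 5 = 5
y ⇒ y = 5 ⇒ 5 = 6
(y + y) + (y ⇒ y) = 5 + 6 = 6
¬((y + y) + (y ⇒ y)) = ¬6 = 0
¬¬((y + y) + (y ⇒ y)) = ¬0 = 6
y ⇔ x = 5 ⇔ 3 = 4
¬(y ⇔ x) = ¬4 = 2
x ⇒ y = 3 ⇒ 5 = 6
¬(y ⇔ x) + (x ⇒ y) = 2 + 6 = 6
¬x = ¬3 = 3
(¬(y ⇔ x) + (x ⇒ y)) + ¬x = 6 + 3 = 6
¬¬((y + y) + (y ⇒ y)) ⇒ ((¬(y ⇔ x) + (x ⇒ y)) + ¬x) = 6 ⇒ 6 = 6
x ⇒ x = 3 ⇒ 3 = 6
¬(x ⇒ x) = ¬6 = 0
y + x = 5 + 3 = 5
y + x = 5 + 3 = 5
(y + x) ⇔ y = 5 ⇔ 5 = 6
(y + x) ⇒ ((y + x) ⇔ y) = 5 ⇒ 6 = 6
¬(x ⇒ x) ⇔ ((y + x) ⇒ ((y + x) ⇔ y)) = 0 ⇔ 6 = 0
¬(¬(x ⇒ x) ⇔ ((y + x) ⇒ ((y + x) ⇔ y))) = ¬0 = 6
(¬¬((y + y) + (y ⇒ y)) ⇒ ((¬(y ⇔ x) + (x ⇒ y)) + ¬x)) ⇒ ¬(¬(x ⇒ x) ⇔ ((y + x) ⇒ ((y + x) ⇔ y))) = 6 ⇒ 6 = 6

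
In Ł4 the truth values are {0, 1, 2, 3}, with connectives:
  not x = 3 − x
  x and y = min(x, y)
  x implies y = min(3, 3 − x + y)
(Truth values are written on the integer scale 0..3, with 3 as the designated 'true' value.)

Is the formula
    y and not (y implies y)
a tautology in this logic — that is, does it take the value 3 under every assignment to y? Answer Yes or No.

Counterexample: take y = 0.
y implies y = 0 implies 0 = 3
not (y implies y) = not 3 = 0
y and not (y implies y) = 0 and 0 = 0
This gives 0 ≠ 3.

No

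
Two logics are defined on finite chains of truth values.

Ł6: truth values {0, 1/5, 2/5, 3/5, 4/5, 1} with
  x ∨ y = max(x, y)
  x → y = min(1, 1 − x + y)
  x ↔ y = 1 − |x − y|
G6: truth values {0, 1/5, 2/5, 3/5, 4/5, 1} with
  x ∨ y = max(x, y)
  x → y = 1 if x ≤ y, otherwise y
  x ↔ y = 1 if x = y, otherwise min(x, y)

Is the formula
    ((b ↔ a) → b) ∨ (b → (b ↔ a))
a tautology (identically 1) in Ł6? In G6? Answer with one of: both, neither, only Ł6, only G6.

both

In Ł6: every assignment gives 1 — tautology.
In G6: every assignment gives 1 — tautology.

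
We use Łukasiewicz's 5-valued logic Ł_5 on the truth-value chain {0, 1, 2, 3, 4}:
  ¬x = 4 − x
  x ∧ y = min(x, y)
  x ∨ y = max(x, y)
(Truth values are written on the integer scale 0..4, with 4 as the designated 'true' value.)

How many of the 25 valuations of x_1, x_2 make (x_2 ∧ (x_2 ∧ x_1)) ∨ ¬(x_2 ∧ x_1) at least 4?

value 4: 10 assignments (counts)
value 3: 10 assignments
value 2: 5 assignments
So 10 of the 25 assignments meet the threshold.

10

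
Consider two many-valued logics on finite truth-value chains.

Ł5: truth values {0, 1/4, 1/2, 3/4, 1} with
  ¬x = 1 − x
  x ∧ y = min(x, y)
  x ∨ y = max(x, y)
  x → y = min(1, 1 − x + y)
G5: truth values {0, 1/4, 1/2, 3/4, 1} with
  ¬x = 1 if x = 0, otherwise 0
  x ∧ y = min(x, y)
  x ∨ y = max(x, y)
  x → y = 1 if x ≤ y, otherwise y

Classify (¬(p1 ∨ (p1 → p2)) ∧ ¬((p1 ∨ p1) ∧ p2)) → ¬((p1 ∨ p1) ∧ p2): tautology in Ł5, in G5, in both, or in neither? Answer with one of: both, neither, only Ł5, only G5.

both

In Ł5: every assignment gives 1 — tautology.
In G5: every assignment gives 1 — tautology.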